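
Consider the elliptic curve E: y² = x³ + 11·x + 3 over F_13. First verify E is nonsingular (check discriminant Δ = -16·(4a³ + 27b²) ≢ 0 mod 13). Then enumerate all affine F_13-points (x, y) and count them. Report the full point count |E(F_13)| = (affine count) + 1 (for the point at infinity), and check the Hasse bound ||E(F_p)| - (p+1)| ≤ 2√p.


Affine points = {(0, 4), (0, 9), (5, 1), (5, 12), (6, 5), (6, 8), (9, 5), (9, 8), (11, 5), (11, 8), (12, 2), (12, 11)}; affine count = 12; |E(F_13)| = 13.

Discriminant check: Δ ∝ 4a³ + 27b² = 4·11³ + 27·3² = 4·1331 + 27·9 ≡ 3 (mod 13). Nonzero ⇒ E is nonsingular.
For each x ∈ F_13, compute rhs = x³ + 11·x + 3 mod 13, then count y ∈ F_13 with y² ≡ rhs.
  x = 0: rhs = 3, matching y values: 4, 9 (2 points).
  x = 1: rhs = 2, matching y values: none (0 points).
  x = 2: rhs = 7, matching y values: none (0 points).
  x = 3: rhs = 11, matching y values: none (0 points).
  x = 4: rhs = 7, matching y values: none (0 points).
  x = 5: rhs = 1, matching y values: 1, 12 (2 points).
  x = 6: rhs = 12, matching y values: 5, 8 (2 points).
  x = 7: rhs = 7, matching y values: none (0 points).
  x = 8: rhs = 5, matching y values: none (0 points).
  x = 9: rhs = 12, matching y values: 5, 8 (2 points).
  x = 10: rhs = 8, matching y values: none (0 points).
  x = 11: rhs = 12, matching y values: 5, 8 (2 points).
  x = 12: rhs = 4, matching y values: 2, 11 (2 points).
Total affine count: 12.
Full point count |E(F_13)| = 12 + 1 = 13.
Hasse bound: |13 − (13+1)| = |-1| = 1 ≤ 2√13 ≈ 7.2111 ✓.


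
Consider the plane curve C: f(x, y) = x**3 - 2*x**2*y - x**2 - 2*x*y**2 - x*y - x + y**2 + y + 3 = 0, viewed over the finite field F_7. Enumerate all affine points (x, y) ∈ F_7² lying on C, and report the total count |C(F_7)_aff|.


Affine F_7-points: {(2, 1), (2, 3), (3, 1), (3, 2), (5, 0), (5, 1), (6, 2), (6, 5)}; count = 8.

For each of the 49 pairs (x, y) ∈ F_7², evaluate f(x, y) mod 7. Record the zeros.
  x = 0: [0↦3, 1↦5, 2↦2, 3↦1, 4↦2, 5↦5, 6↦3]  zeros at y ∈ ∅
  x = 1: [0↦2, 1↦6, 2↦1, 3↦1, 4↦6, 5↦2, 6↦3]  zeros at y ∈ ∅
  x = 2: [0↦5, 1↦0, 2↦3, 3↦0, 4↦5, 5↦4, 6↦4]  zeros at y ∈ {1, 3}
  x = 3: [0↦4, 1↦0, 2↦0, 3↦4, 4↦5, 5↦3, 6↦5]  zeros at y ∈ {1, 2}
  x = 4: [0↦5, 1↦5, 2↦5, 3↦5, 4↦5, 5↦5, 6↦5]  zeros at y ∈ ∅
  x = 5: [0↦0, 1↦0, 2↦3, 3↦2, 4↦4, 5↦2, 6↦3]  zeros at y ∈ {0, 1}
  x = 6: [0↦2, 1↦5, 2↦0, 3↦1, 4↦1, 5↦0, 6↦5]  zeros at y ∈ {2, 5}
Collecting zeros: affine points = {(2, 1), (2, 3), (3, 1), (3, 2), (5, 0), (5, 1), (6, 2), (6, 5)}.
Total count |C(F_7)_aff| = 8.


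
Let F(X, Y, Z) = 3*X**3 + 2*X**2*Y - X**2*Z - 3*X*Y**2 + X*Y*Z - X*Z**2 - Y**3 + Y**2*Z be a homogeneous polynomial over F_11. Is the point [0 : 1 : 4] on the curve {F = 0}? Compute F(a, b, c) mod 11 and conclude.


F(0,1,4) ≡ 3 (mod 11); P is NOT on the curve.

Evaluate F(0, 1, 4) term-by-term (mod 11).
  3*X**3 ↦ 3·0·1·1 = 0
  2*X**2*Y ↦ 2·0·1·1 = 0
  -X**2*Z ↦ -1·0·1·4 = 0
  -3*X*Y**2 ↦ -3·0·1·1 = 0
  X*Y*Z ↦ 1·0·1·4 = 0
  -X*Z**2 ↦ -1·0·1·16 = 0
  -Y**3 ↦ -1·1·1·1 = -1
  Y**2*Z ↦ 1·1·1·4 = 4
Sum: F(0, 1, 4) = (0) + (0) + (0) + (0) + (0) + (0) + (-1) + (4) = 3.
Reducing mod 11: 3 ≡ 3 (mod 11).
Since F(a, b, c) ≡ 3 ≠ 0 (mod 11), P does NOT lie on the curve.


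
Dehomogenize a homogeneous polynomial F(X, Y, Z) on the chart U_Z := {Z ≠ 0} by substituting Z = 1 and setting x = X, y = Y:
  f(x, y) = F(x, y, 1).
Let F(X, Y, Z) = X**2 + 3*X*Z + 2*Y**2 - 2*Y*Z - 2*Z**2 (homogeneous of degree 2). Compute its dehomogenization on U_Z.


f(x, y) = x**2 + 3*x + 2*y**2 - 2*y - 2

On U_Z we set Z = 1. Each monomial c·X^i·Y^j·Z^k in F becomes c·x^i·y^j·1^k = c·x^i·y^j.
Substituting Z = 1: F(X, Y, 1) = x**2 + 3*x + 2*y**2 - 2*y - 2.
Note: deg(f) ≤ deg(F) = 2; strict inequality happens when F is divisible by Z (lost terms).


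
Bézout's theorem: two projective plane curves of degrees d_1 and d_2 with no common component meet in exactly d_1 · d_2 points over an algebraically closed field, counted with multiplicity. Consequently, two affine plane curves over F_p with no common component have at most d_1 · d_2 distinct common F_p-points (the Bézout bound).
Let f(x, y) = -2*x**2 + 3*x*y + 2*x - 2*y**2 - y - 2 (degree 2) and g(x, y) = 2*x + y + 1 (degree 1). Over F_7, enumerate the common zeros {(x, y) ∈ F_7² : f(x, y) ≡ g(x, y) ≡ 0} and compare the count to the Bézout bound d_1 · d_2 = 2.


Common zeros: {(3, 0), (4, 5)}; count = 2; Bézout bound = 2.

deg(f) = 2, deg(g) = 1, so Bézout bound = 2.
Scan x ∈ F_7. For each x, list the y ∈ F_7 with f(x, y) ≡ 0 and those with g(x, y) ≡ 0 (mod 7); the common zeros in that column are the intersection.
  x = 0: f ≡ 0 at y ∈ ∅; g ≡ 0 at y ∈ {6}; common: ∅.
  x = 1: f ≡ 0 at y ∈ {3, 5}; g ≡ 0 at y ∈ {4}; common: ∅.
  x = 2: f ≡ 0 at y ∈ ∅; g ≡ 0 at y ∈ {2}; common: ∅.
  x = 3: f ≡ 0 at y ∈ {0, 4}; g ≡ 0 at y ∈ {0}; common: {0}.
  x = 4: f ≡ 0 at y ∈ {4, 5}; g ≡ 0 at y ∈ {5}; common: {5}.
  x = 5: f ≡ 0 at y ∈ {0}; g ≡ 0 at y ∈ {3}; common: ∅.
  x = 6: f ≡ 0 at y ∈ ∅; g ≡ 0 at y ∈ {1}; common: ∅.
Collecting: common zeros = {(3, 0), (4, 5)}, so the count is 2.
Comparison with the Bézout bound: 2 ≤ 2 = deg(f)·deg(g), as expected for curves with no common component (the bound is attained).


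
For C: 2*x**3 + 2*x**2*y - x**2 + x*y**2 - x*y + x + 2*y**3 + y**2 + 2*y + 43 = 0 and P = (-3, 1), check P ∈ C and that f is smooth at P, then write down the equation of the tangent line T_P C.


Tangent line at P: 49*x + 25*y + 122 = 0.

Step 1: f(-3, 1) = 0, so P lies on C.
Step 2: partial derivatives
  f_x(x, y) = 6*x**2 + 4*x*y - 2*x + y**2 - y + 1, f_y(x, y) = 2*x**2 + 2*x*y - x + 6*y**2 + 2*y + 2.
  f_x(P) = 49, f_y(P) = 25 (gradient nonzero, so P is smooth).
Step 3: tangent line at P: 49·(x − -3) + 25·(y − 1) = 0.
Expanding: 49*x + 25*y + 122 = 0.


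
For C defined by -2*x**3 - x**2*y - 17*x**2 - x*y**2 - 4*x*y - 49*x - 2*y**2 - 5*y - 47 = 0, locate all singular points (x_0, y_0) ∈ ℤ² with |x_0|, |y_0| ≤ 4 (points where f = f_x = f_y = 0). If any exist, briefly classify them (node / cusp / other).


Singular points: {(-3, 1)}; classification: cusp.

Compute partial derivatives:
  f_x = -6*x**2 - 2*x*y - 34*x - y**2 - 4*y - 49.
  f_y = -x**2 - 2*x*y - 4*x - 4*y - 5.
Scan x_0 ∈ {−4, ..., 4}. For each x_0, f_y(x_0, y) is a polynomial in y; find its integer roots y ∈ {−4, ..., 4}, then test f_x and f at those candidates.
  x = -4: f_y(-4, y) = 4*y - 5; no integer root y with |y| ≤ 4.
  x = -3: f_y(-3, y) = 2*y - 2; vanishes at y ∈ {1}. (-3, 1): f_x = 0, f = 0 — SINGULAR.
  x = -2: f_y(-2, y) = -1; no integer root y with |y| ≤ 4.
  x = -1: f_y(-1, y) = -2*y - 2; vanishes at y ∈ {-1}. (-1, -1): f_x = -20 ≠ 0.
  x = 0: f_y(0, y) = -4*y - 5; no integer root y with |y| ≤ 4.
  x = 1: f_y(1, y) = -6*y - 10; no integer root y with |y| ≤ 4.
  x = 2: f_y(2, y) = -8*y - 17; no integer root y with |y| ≤ 4.
  x = 3: f_y(3, y) = -10*y - 26; no integer root y with |y| ≤ 4.
  x = 4: f_y(4, y) = -12*y - 37; no integer root y with |y| ≤ 4.
Only singular point on the grid: (-3, 1).
Classify: substitute x = -3 + u, y = 1 + v and expand: f = -2*u**3 - u**2*v - u*v**2 + v**2.
No constant or linear terms (consistent with a singular point). Quadratic part: v**2. Cubic part: -2*u**3 - u**2*v - u*v**2.
The quadratic part v**2 is a perfect square, so there is a single (double) tangent line v = 0, i.e. y = 1. Restricting the cubic part to that line (v = 0) leaves -2*u**3 ≠ 0, so f is not divisible by v and the branch is v² ≈ 2*u**3 to lowest order — this is a cusp.
Classification: cusp.


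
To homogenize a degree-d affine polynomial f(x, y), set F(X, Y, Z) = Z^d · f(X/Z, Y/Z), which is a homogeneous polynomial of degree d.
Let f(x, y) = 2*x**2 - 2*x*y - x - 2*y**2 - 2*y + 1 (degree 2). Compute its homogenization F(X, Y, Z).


F(X, Y, Z) = 2*X**2 - 2*X*Y - X*Z - 2*Y**2 - 2*Y*Z + Z**2

deg(f) = 2.
Substitute x = X/Z, y = Y/Z into f, then multiply by Z^2.
  monomial 2·x^2·y^0 ↦ 2·X^2·Y^0·Z^0.
  monomial -2·x^1·y^1 ↦ -2·X^1·Y^1·Z^0.
  monomial -1·x^1·y^0 ↦ -1·X^1·Y^0·Z^1.
  monomial -2·x^0·y^2 ↦ -2·X^0·Y^2·Z^0.
  monomial -2·x^0·y^1 ↦ -2·X^0·Y^1·Z^1.
  monomial 1·x^0·y^0 ↦ 1·X^0·Y^0·Z^2.
Collecting: F(X, Y, Z) = 2*X**2 - 2*X*Y - X*Z - 2*Y**2 - 2*Y*Z + Z**2.


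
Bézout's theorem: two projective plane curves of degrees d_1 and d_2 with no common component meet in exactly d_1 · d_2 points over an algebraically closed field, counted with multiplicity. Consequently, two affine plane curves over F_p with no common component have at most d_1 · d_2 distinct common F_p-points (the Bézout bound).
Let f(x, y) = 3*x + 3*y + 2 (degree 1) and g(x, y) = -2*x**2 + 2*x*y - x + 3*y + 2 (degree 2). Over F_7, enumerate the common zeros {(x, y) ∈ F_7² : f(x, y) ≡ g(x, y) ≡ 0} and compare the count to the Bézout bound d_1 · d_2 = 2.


Common zeros: {(0, 4), (1, 3)}; count = 2; Bézout bound = 2.

deg(f) = 1, deg(g) = 2, so Bézout bound = 2.
Scan x ∈ F_7. For each x, list the y ∈ F_7 with f(x, y) ≡ 0 and those with g(x, y) ≡ 0 (mod 7); the common zeros in that column are the intersection.
  x = 0: f ≡ 0 at y ∈ {4}; g ≡ 0 at y ∈ {4}; common: {4}.
  x = 1: f ≡ 0 at y ∈ {3}; g ≡ 0 at y ∈ {3}; common: {3}.
  x = 2: f ≡ 0 at y ∈ {2}; g ≡ 0 at y ∈ ∅; common: ∅.
  x = 3: f ≡ 0 at y ∈ {1}; g ≡ 0 at y ∈ {6}; common: ∅.
  x = 4: f ≡ 0 at y ∈ {0}; g ≡ 0 at y ∈ {5}; common: ∅.
  x = 5: f ≡ 0 at y ∈ {6}; g ≡ 0 at y ∈ {3}; common: ∅.
  x = 6: f ≡ 0 at y ∈ {5}; g ≡ 0 at y ∈ {6}; common: ∅.
Collecting: common zeros = {(0, 4), (1, 3)}, so the count is 2.
Comparison with the Bézout bound: 2 ≤ 2 = deg(f)·deg(g), as expected for curves with no common component (the bound is attained).


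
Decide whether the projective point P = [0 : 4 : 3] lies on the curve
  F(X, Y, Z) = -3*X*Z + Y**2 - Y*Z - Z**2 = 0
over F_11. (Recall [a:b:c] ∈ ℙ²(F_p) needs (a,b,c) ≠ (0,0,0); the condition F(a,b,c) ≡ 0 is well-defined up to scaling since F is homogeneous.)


F(0,4,3) ≡ 6 (mod 11); P is NOT on the curve.

Evaluate F(0, 4, 3) term-by-term (mod 11).
  -3*X*Z ↦ -3·0·1·3 = 0
  Y**2 ↦ 1·1·16·1 = 16
  -Y*Z ↦ -1·1·4·3 = -12
  -Z**2 ↦ -1·1·1·9 = -9
Sum: F(0, 4, 3) = (0) + (16) + (-12) + (-9) = -5.
Reducing mod 11: -5 ≡ 6 (mod 11).
Since F(a, b, c) ≡ 6 ≠ 0 (mod 11), P does NOT lie on the curve.


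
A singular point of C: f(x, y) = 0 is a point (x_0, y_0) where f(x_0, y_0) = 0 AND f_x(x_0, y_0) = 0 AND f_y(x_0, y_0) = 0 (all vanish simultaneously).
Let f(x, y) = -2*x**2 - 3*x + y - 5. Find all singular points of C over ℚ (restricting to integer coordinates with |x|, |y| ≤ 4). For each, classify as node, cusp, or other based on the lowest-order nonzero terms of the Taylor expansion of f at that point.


No singular points in the scanned grid; C is smooth there.

Compute partial derivatives:
  f_x = -4*x - 3.
  f_y = 1.
f_y = 1 is a nonzero constant, so f_y never vanishes: no point (x, y) can satisfy f = f_x = f_y = 0. In particular no (x, y) ∈ {−4, ..., 4}² is singular; the curve is smooth.


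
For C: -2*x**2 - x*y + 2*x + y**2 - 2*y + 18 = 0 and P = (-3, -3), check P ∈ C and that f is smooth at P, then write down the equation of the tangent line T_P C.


Tangent line at P: 17*x - 5*y + 36 = 0.

Step 1: f(-3, -3) = 0, so P lies on C.
Step 2: partial derivatives
  f_x(x, y) = -4*x - y + 2, f_y(x, y) = -x + 2*y - 2.
  f_x(P) = 17, f_y(P) = -5 (gradient nonzero, so P is smooth).
Step 3: tangent line at P: 17·(x − -3) + -5·(y − -3) = 0.
Expanding: 17*x - 5*y + 36 = 0.


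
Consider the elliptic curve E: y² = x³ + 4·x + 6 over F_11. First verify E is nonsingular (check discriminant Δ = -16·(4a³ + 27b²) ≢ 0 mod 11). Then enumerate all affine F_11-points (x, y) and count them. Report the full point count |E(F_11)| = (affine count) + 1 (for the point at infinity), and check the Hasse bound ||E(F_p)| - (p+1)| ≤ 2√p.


Affine points = {(1, 0), (2, 0), (3, 1), (3, 10), (4, 3), (4, 8), (6, 2), (6, 9), (7, 5), (7, 6), (8, 0), (9, 1), (9, 10), (10, 1), (10, 10)}; affine count = 15; |E(F_11)| = 16.

Discriminant check: Δ ∝ 4a³ + 27b² = 4·4³ + 27·6² = 4·64 + 27·36 ≡ 7 (mod 11). Nonzero ⇒ E is nonsingular.
For each x ∈ F_11, compute rhs = x³ + 4·x + 6 mod 11, then count y ∈ F_11 with y² ≡ rhs.
  x = 0: rhs = 6, matching y values: none (0 points).
  x = 1: rhs = 0, matching y values: 0 (1 points).
  x = 2: rhs = 0, matching y values: 0 (1 points).
  x = 3: rhs = 1, matching y values: 1, 10 (2 points).
  x = 4: rhs = 9, matching y values: 3, 8 (2 points).
  x = 5: rhs = 8, matching y values: none (0 points).
  x = 6: rhs = 4, matching y values: 2, 9 (2 points).
  x = 7: rhs = 3, matching y values: 5, 6 (2 points).
  x = 8: rhs = 0, matching y values: 0 (1 points).
  x = 9: rhs = 1, matching y values: 1, 10 (2 points).
  x = 10: rhs = 1, matching y values: 1, 10 (2 points).
Total affine count: 15.
Full point count |E(F_11)| = 15 + 1 = 16.
Hasse bound: |16 − (11+1)| = |4| = 4 ≤ 2√11 ≈ 6.6332 ✓.


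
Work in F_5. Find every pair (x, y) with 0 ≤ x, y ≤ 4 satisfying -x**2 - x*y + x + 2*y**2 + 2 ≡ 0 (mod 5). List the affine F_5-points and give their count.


Affine F_5-points: {(0, 2), (0, 3), (1, 4), (2, 0), (2, 1), (3, 1), (3, 3), (4, 0), (4, 2)}; count = 9.

For each of the 25 pairs (x, y) ∈ F_5², evaluate f(x, y) mod 5. Record the zeros.
  x = 0: [0↦2, 1↦4, 2↦0, 3↦0, 4↦4]  zeros at y ∈ {2, 3}
  x = 1: [0↦2, 1↦3, 2↦3, 3↦2, 4↦0]  zeros at y ∈ {4}
  x = 2: [0↦0, 1↦0, 2↦4, 3↦2, 4↦4]  zeros at y ∈ {0, 1}
  x = 3: [0↦1, 1↦0, 2↦3, 3↦0, 4↦1]  zeros at y ∈ {1, 3}
  x = 4: [0↦0, 1↦3, 2↦0, 3↦1, 4↦1]  zeros at y ∈ {0, 2}
Collecting zeros: affine points = {(0, 2), (0, 3), (1, 4), (2, 0), (2, 1), (3, 1), (3, 3), (4, 0), (4, 2)}.
Total count |C(F_5)_aff| = 9.


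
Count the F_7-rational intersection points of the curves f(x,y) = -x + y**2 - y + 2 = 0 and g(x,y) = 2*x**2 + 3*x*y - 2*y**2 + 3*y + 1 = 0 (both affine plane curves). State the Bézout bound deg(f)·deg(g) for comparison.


Common zeros: ∅; count = 0; Bézout bound = 4.

deg(f) = 2, deg(g) = 2, so Bézout bound = 4.
Scan x ∈ F_7. For each x, list the y ∈ F_7 with f(x, y) ≡ 0 and those with g(x, y) ≡ 0 (mod 7); the common zeros in that column are the intersection.
  x = 0: f ≡ 0 at y ∈ {4}; g ≡ 0 at y ∈ ∅; common: ∅.
  x = 1: f ≡ 0 at y ∈ {3, 5}; g ≡ 0 at y ∈ {1, 2}; common: ∅.
  x = 2: f ≡ 0 at y ∈ {0, 1}; g ≡ 0 at y ∈ ∅; common: ∅.
  x = 3: f ≡ 0 at y ∈ ∅; g ≡ 0 at y ∈ {2, 4}; common: ∅.
  x = 4: f ≡ 0 at y ∈ {2, 6}; g ≡ 0 at y ∈ ∅; common: ∅.
  x = 5: f ≡ 0 at y ∈ ∅; g ≡ 0 at y ∈ {4, 5}; common: ∅.
  x = 6: f ≡ 0 at y ∈ ∅; g ≡ 0 at y ∈ ∅; common: ∅.
Collecting: common zeros = ∅, so the count is 0.
Comparison with the Bézout bound: 0 ≤ 4 = deg(f)·deg(g), as expected for curves with no common component (the affine F_7-count falls short of the bound because intersections may lie at infinity, over extension fields, or carry multiplicity).


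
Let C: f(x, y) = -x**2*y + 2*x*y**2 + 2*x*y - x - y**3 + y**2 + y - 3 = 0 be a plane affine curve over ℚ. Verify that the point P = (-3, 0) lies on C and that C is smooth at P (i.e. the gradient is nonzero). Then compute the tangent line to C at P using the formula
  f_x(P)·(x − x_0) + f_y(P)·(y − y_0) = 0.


Tangent line at P: -x - 14*y - 3 = 0.

Step 1: f(-3, 0) = 0, so P lies on C.
Step 2: partial derivatives
  f_x(x, y) = -2*x*y + 2*y**2 + 2*y - 1, f_y(x, y) = -x**2 + 4*x*y + 2*x - 3*y**2 + 2*y + 1.
  f_x(P) = -1, f_y(P) = -14 (gradient nonzero, so P is smooth).
Step 3: tangent line at P: -1·(x − -3) + -14·(y − 0) = 0.
Expanding: -x - 14*y - 3 = 0.


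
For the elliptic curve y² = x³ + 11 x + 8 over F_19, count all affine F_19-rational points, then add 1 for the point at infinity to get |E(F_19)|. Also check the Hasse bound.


Affine points = {(1, 1), (1, 18), (2, 0), (3, 7), (3, 12), (5, 6), (5, 13), (6, 9), (6, 10), (8, 0), (9, 0), (10, 4), (10, 15), (11, 4), (11, 15), (12, 5), (12, 14), (13, 7), (13, 12), (16, 9), (16, 10), (17, 4), (17, 15)}; affine count = 23; |E(F_19)| = 24.

Discriminant check: Δ ∝ 4a³ + 27b² = 4·11³ + 27·8² = 4·1331 + 27·64 ≡ 3 (mod 19). Nonzero ⇒ E is nonsingular.
For each x ∈ F_19, compute rhs = x³ + 11·x + 8 mod 19, then count y ∈ F_19 with y² ≡ rhs.
  x = 0: rhs = 8, matching y values: none (0 points).
  x = 1: rhs = 1, matching y values: 1, 18 (2 points).
  x = 2: rhs = 0, matching y values: 0 (1 points).
  x = 3: rhs = 11, matching y values: 7, 12 (2 points).
  x = 4: rhs = 2, matching y values: none (0 points).
  x = 5: rhs = 17, matching y values: 6, 13 (2 points).
  x = 6: rhs = 5, matching y values: 9, 10 (2 points).
  x = 7: rhs = 10, matching y values: none (0 points).
  x = 8: rhs = 0, matching y values: 0 (1 points).
  x = 9: rhs = 0, matching y values: 0 (1 points).
  x = 10: rhs = 16, matching y values: 4, 15 (2 points).
  x = 11: rhs = 16, matching y values: 4, 15 (2 points).
  x = 12: rhs = 6, matching y values: 5, 14 (2 points).
  x = 13: rhs = 11, matching y values: 7, 12 (2 points).
  x = 14: rhs = 18, matching y values: none (0 points).
  x = 15: rhs = 14, matching y values: none (0 points).
  x = 16: rhs = 5, matching y values: 9, 10 (2 points).
  x = 17: rhs = 16, matching y values: 4, 15 (2 points).
  x = 18: rhs = 15, matching y values: none (0 points).
Total affine count: 23.
Full point count |E(F_19)| = 23 + 1 = 24.
Hasse bound: |24 − (19+1)| = |4| = 4 ≤ 2√19 ≈ 8.7178 ✓.


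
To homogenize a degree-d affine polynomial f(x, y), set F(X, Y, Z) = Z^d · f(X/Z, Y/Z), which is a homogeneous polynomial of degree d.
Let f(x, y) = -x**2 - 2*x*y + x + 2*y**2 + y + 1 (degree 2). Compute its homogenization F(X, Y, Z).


F(X, Y, Z) = -X**2 - 2*X*Y + X*Z + 2*Y**2 + Y*Z + Z**2

deg(f) = 2.
Substitute x = X/Z, y = Y/Z into f, then multiply by Z^2.
  monomial -1·x^2·y^0 ↦ -1·X^2·Y^0·Z^0.
  monomial -2·x^1·y^1 ↦ -2·X^1·Y^1·Z^0.
  monomial 1·x^1·y^0 ↦ 1·X^1·Y^0·Z^1.
  monomial 2·x^0·y^2 ↦ 2·X^0·Y^2·Z^0.
  monomial 1·x^0·y^1 ↦ 1·X^0·Y^1·Z^1.
  monomial 1·x^0·y^0 ↦ 1·X^0·Y^0·Z^2.
Collecting: F(X, Y, Z) = -X**2 - 2*X*Y + X*Z + 2*Y**2 + Y*Z + Z**2.


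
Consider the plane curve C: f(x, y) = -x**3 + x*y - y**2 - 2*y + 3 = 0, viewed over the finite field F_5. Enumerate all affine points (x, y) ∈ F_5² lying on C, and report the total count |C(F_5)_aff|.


Affine F_5-points: {(0, 1), (0, 2), (1, 1), (1, 3), (2, 0), (3, 3), (4, 1)}; count = 7.

For each of the 25 pairs (x, y) ∈ F_5², evaluate f(x, y) mod 5. Record the zeros.
  x = 0: [0↦3, 1↦0, 2↦0, 3↦3, 4↦4]  zeros at y ∈ {1, 2}
  x = 1: [0↦2, 1↦0, 2↦1, 3↦0, 4↦2]  zeros at y ∈ {1, 3}
  x = 2: [0↦0, 1↦4, 2↦1, 3↦1, 4↦4]  zeros at y ∈ {0}
  x = 3: [0↦1, 1↦1, 2↦4, 3↦0, 4↦4]  zeros at y ∈ {3}
  x = 4: [0↦4, 1↦0, 2↦4, 3↦1, 4↦1]  zeros at y ∈ {1}
Collecting zeros: affine points = {(0, 1), (0, 2), (1, 1), (1, 3), (2, 0), (3, 3), (4, 1)}.
Total count |C(F_5)_aff| = 7.


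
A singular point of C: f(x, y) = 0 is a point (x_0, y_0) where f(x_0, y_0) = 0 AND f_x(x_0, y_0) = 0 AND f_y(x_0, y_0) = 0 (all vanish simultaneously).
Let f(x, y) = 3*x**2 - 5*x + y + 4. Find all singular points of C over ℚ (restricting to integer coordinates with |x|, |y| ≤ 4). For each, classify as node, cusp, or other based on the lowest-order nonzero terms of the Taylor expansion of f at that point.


No singular points in the scanned grid; C is smooth there.

Compute partial derivatives:
  f_x = 6*x - 5.
  f_y = 1.
f_y = 1 is a nonzero constant, so f_y never vanishes: no point (x, y) can satisfy f = f_x = f_y = 0. In particular no (x, y) ∈ {−4, ..., 4}² is singular; the curve is smooth.


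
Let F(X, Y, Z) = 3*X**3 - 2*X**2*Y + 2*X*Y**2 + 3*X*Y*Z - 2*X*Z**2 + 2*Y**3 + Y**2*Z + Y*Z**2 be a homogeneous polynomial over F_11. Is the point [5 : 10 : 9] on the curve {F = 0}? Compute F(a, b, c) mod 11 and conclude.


F(5,10,9) ≡ 10 (mod 11); P is NOT on the curve.

Evaluate F(5, 10, 9) term-by-term (mod 11).
  3*X**3 ↦ 3·125·1·1 = 375
  -2*X**2*Y ↦ -2·25·10·1 = -500
  2*X*Y**2 ↦ 2·5·100·1 = 1000
  3*X*Y*Z ↦ 3·5·10·9 = 1350
  -2*X*Z**2 ↦ -2·5·1·81 = -810
  2*Y**3 ↦ 2·1·1000·1 = 2000
  Y**2*Z ↦ 1·1·100·9 = 900
  Y*Z**2 ↦ 1·1·10·81 = 810
Sum: F(5, 10, 9) = (375) + (-500) + (1000) + (1350) + (-810) + (2000) + (900) + (810) = 5125.
Reducing mod 11: 5125 ≡ 10 (mod 11).
Since F(a, b, c) ≡ 10 ≠ 0 (mod 11), P does NOT lie on the curve.


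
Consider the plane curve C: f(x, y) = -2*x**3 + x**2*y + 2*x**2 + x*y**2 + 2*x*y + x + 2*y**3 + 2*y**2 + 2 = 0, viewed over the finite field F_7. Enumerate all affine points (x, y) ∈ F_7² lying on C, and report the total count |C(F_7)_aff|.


Affine F_7-points: {(1, 5), (3, 2), (6, 1)}; count = 3.

For each of the 49 pairs (x, y) ∈ F_7², evaluate f(x, y) mod 7. Record the zeros.
  x = 0: [0↦2, 1↦6, 2↦5, 3↦4, 4↦1, 5↦1, 6↦2]  zeros at y ∈ ∅
  x = 1: [0↦3, 1↦4, 2↦2, 3↦2, 4↦2, 5↦0, 6↦1]  zeros at y ∈ {5}
  x = 2: [0↦3, 1↦3, 2↦2, 3↦5, 4↦3, 5↦1, 6↦4]  zeros at y ∈ ∅
  x = 3: [0↦4, 1↦5, 2↦0, 3↦1, 4↦6, 5↦6, 6↦6]  zeros at y ∈ {2}
  x = 4: [0↦1, 1↦5, 2↦5, 3↦6, 4↦6, 5↦3, 6↦2]  zeros at y ∈ ∅
  x = 5: [0↦3, 1↦5, 2↦5, 3↦1, 4↦5, 5↦1, 6↦1]  zeros at y ∈ ∅
  x = 6: [0↦5, 1↦0, 2↦2, 3↦2, 4↦5, 5↦2, 6↦5]  zeros at y ∈ {1}
Collecting zeros: affine points = {(1, 5), (3, 2), (6, 1)}.
Total count |C(F_7)_aff| = 3.


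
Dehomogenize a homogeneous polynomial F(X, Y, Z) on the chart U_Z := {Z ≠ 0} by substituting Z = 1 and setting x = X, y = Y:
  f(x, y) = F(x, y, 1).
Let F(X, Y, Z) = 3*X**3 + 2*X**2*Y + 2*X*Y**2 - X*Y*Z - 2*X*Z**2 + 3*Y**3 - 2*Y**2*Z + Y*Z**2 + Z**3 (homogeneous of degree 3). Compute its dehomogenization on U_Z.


f(x, y) = 3*x**3 + 2*x**2*y + 2*x*y**2 - x*y - 2*x + 3*y**3 - 2*y**2 + y + 1

On U_Z we set Z = 1. Each monomial c·X^i·Y^j·Z^k in F becomes c·x^i·y^j·1^k = c·x^i·y^j.
Substituting Z = 1: F(X, Y, 1) = 3*x**3 + 2*x**2*y + 2*x*y**2 - x*y - 2*x + 3*y**3 - 2*y**2 + y + 1.
Note: deg(f) ≤ deg(F) = 3; strict inequality happens when F is divisible by Z (lost terms).


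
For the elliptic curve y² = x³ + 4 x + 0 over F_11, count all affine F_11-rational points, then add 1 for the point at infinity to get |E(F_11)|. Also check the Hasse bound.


Affine points = {(0, 0), (1, 4), (1, 7), (2, 4), (2, 7), (4, 5), (4, 6), (6, 3), (6, 8), (8, 4), (8, 7)}; affine count = 11; |E(F_11)| = 12.

Discriminant check: Δ ∝ 4a³ + 27b² = 4·4³ + 27·0² = 4·64 + 27·0 ≡ 3 (mod 11). Nonzero ⇒ E is nonsingular.
For each x ∈ F_11, compute rhs = x³ + 4·x + 0 mod 11, then count y ∈ F_11 with y² ≡ rhs.
  x = 0: rhs = 0, matching y values: 0 (1 points).
  x = 1: rhs = 5, matching y values: 4, 7 (2 points).
  x = 2: rhs = 5, matching y values: 4, 7 (2 points).
  x = 3: rhs = 6, matching y values: none (0 points).
  x = 4: rhs = 3, matching y values: 5, 6 (2 points).
  x = 5: rhs = 2, matching y values: none (0 points).
  x = 6: rhs = 9, matching y values: 3, 8 (2 points).
  x = 7: rhs = 8, matching y values: none (0 points).
  x = 8: rhs = 5, matching y values: 4, 7 (2 points).
  x = 9: rhs = 6, matching y values: none (0 points).
  x = 10: rhs = 6, matching y values: none (0 points).
Total affine count: 11.
Full point count |E(F_11)| = 11 + 1 = 12.
Hasse bound: |12 − (11+1)| = |0| = 0 ≤ 2√11 ≈ 6.6332 ✓.


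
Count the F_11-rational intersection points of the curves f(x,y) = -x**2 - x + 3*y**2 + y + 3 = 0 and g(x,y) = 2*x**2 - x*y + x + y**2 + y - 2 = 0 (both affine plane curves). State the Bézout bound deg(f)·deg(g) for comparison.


Common zeros: ∅; count = 0; Bézout bound = 4.

deg(f) = 2, deg(g) = 2, so Bézout bound = 4.
Scan x ∈ F_11. For each x, list the y ∈ F_11 with f(x, y) ≡ 0 and those with g(x, y) ≡ 0 (mod 11); the common zeros in that column are the intersection.
  x = 0: f ≡ 0 at y ∈ {3, 4}; g ≡ 0 at y ∈ {1, 9}; common: ∅.
  x = 1: f ≡ 0 at y ∈ {9}; g ≡ 0 at y ∈ ∅; common: ∅.
  x = 2: f ≡ 0 at y ∈ {2, 5}; g ≡ 0 at y ∈ ∅; common: ∅.
  x = 3: f ≡ 0 at y ∈ ∅; g ≡ 0 at y ∈ {3, 10}; common: ∅.
  x = 4: f ≡ 0 at y ∈ ∅; g ≡ 0 at y ∈ {5, 9}; common: ∅.
  x = 5: f ≡ 0 at y ∈ ∅; g ≡ 0 at y ∈ ∅; common: ∅.
  x = 6: f ≡ 0 at y ∈ ∅; g ≡ 0 at y ∈ ∅; common: ∅.
  x = 7: f ≡ 0 at y ∈ ∅; g ≡ 0 at y ∈ {7, 10}; common: ∅.
  x = 8: f ≡ 0 at y ∈ {2, 5}; g ≡ 0 at y ∈ ∅; common: ∅.
  x = 9: f ≡ 0 at y ∈ {9}; g ≡ 0 at y ∈ {3, 5}; common: ∅.
  x = 10: f ≡ 0 at y ∈ {3, 4}; g ≡ 0 at y ∈ ∅; common: ∅.
Collecting: common zeros = ∅, so the count is 0.
Comparison with the Bézout bound: 0 ≤ 4 = deg(f)·deg(g), as expected for curves with no common component (the affine F_11-count falls short of the bound because intersections may lie at infinity, over extension fields, or carry multiplicity).


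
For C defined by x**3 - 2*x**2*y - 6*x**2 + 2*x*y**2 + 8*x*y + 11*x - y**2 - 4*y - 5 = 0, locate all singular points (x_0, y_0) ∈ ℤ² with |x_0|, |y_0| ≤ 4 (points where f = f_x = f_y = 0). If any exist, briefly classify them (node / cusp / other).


Singular points: {(1, -1)}; classification: node.

Compute partial derivatives:
  f_x = 3*x**2 - 4*x*y - 12*x + 2*y**2 + 8*y + 11.
  f_y = -2*x**2 + 4*x*y + 8*x - 2*y - 4.
Scan x_0 ∈ {−4, ..., 4}. For each x_0, f_y(x_0, y) is a polynomial in y; find its integer roots y ∈ {−4, ..., 4}, then test f_x and f at those candidates.
  x = -4: f_y(-4, y) = -18*y - 68; no integer root y with |y| ≤ 4.
  x = -3: f_y(-3, y) = -14*y - 46; no integer root y with |y| ≤ 4.
  x = -2: f_y(-2, y) = -10*y - 28; no integer root y with |y| ≤ 4.
  x = -1: f_y(-1, y) = -6*y - 14; no integer root y with |y| ≤ 4.
  x = 0: f_y(0, y) = -2*y - 4; vanishes at y ∈ {-2}. (0, -2): f_x = 3 ≠ 0.
  x = 1: f_y(1, y) = 2*y + 2; vanishes at y ∈ {-1}. (1, -1): f_x = 0, f = 0 — SINGULAR.
  x = 2: f_y(2, y) = 6*y + 4; no integer root y with |y| ≤ 4.
  x = 3: f_y(3, y) = 10*y + 2; no integer root y with |y| ≤ 4.
  x = 4: f_y(4, y) = 14*y - 4; no integer root y with |y| ≤ 4.
Only singular point on the grid: (1, -1).
Classify: substitute x = 1 + u, y = -1 + v and expand: f = u**3 - 2*u**2*v - u**2 + 2*u*v**2 + v**2.
No constant or linear terms (consistent with a singular point). Quadratic part: -u**2 + v**2. Cubic part: u**3 - 2*u**2*v + 2*u*v**2.
The quadratic part v**2 - u**2 = (v − u)(v + u) splits into two distinct linear factors, so there are two distinct tangent lines y − -1 = ±(x − 1) — this is a node (ordinary double point).
Classification: node.


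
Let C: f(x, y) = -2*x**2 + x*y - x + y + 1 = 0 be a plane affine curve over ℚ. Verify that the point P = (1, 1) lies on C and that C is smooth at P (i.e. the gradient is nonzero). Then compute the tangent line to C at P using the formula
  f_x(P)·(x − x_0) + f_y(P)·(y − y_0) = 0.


Tangent line at P: -4*x + 2*y + 2 = 0.

Step 1: f(1, 1) = 0, so P lies on C.
Step 2: partial derivatives
  f_x(x, y) = -4*x + y - 1, f_y(x, y) = x + 1.
  f_x(P) = -4, f_y(P) = 2 (gradient nonzero, so P is smooth).
Step 3: tangent line at P: -4·(x − 1) + 2·(y − 1) = 0.
Expanding: -4*x + 2*y + 2 = 0.


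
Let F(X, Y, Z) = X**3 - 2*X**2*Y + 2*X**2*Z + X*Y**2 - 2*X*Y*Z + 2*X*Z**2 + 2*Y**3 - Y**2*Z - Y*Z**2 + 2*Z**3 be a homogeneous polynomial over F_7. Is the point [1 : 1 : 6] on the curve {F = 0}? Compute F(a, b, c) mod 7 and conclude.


F(1,1,6) ≡ 2 (mod 7); P is NOT on the curve.

Evaluate F(1, 1, 6) term-by-term (mod 7).
  X**3 ↦ 1·1·1·1 = 1
  -2*X**2*Y ↦ -2·1·1·1 = -2
  2*X**2*Z ↦ 2·1·1·6 = 12
  X*Y**2 ↦ 1·1·1·1 = 1
  -2*X*Y*Z ↦ -2·1·1·6 = -12
  2*X*Z**2 ↦ 2·1·1·36 = 72
  2*Y**3 ↦ 2·1·1·1 = 2
  -Y**2*Z ↦ -1·1·1·6 = -6
  -Y*Z**2 ↦ -1·1·1·36 = -36
  2*Z**3 ↦ 2·1·1·216 = 432
Sum: F(1, 1, 6) = (1) + (-2) + (12) + (1) + (-12) + (72) + (2) + (-6) + (-36) + (432) = 464.
Reducing mod 7: 464 ≡ 2 (mod 7).
Since F(a, b, c) ≡ 2 ≠ 0 (mod 7), P does NOT lie on the curve.


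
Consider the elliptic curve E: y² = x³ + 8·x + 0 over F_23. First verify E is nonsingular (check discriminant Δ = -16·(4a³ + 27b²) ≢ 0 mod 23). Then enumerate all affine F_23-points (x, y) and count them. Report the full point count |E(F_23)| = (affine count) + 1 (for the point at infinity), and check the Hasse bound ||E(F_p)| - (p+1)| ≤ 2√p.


Affine points = {(0, 0), (1, 3), (1, 20), (2, 1), (2, 22), (4, 2), (4, 21), (5, 2), (5, 21), (7, 10), (7, 13), (8, 1), (8, 22), (11, 4), (11, 19), (13, 1), (13, 22), (14, 2), (14, 21), (17, 9), (17, 14), (20, 8), (20, 15)}; affine count = 23; |E(F_23)| = 24.

Discriminant check: Δ ∝ 4a³ + 27b² = 4·8³ + 27·0² = 4·512 + 27·0 ≡ 1 (mod 23). Nonzero ⇒ E is nonsingular.
For each x ∈ F_23, compute rhs = x³ + 8·x + 0 mod 23, then count y ∈ F_23 with y² ≡ rhs.
  x = 0: rhs = 0, matching y values: 0 (1 points).
  x = 1: rhs = 9, matching y values: 3, 20 (2 points).
  x = 2: rhs = 1, matching y values: 1, 22 (2 points).
  x = 3: rhs = 5, matching y values: none (0 points).
  x = 4: rhs = 4, matching y values: 2, 21 (2 points).
  x = 5: rhs = 4, matching y values: 2, 21 (2 points).
  x = 6: rhs = 11, matching y values: none (0 points).
  x = 7: rhs = 8, matching y values: 10, 13 (2 points).
  x = 8: rhs = 1, matching y values: 1, 22 (2 points).
  x = 9: rhs = 19, matching y values: none (0 points).
  x = 10: rhs = 22, matching y values: none (0 points).
  x = 11: rhs = 16, matching y values: 4, 19 (2 points).
  x = 12: rhs = 7, matching y values: none (0 points).
  x = 13: rhs = 1, matching y values: 1, 22 (2 points).
  x = 14: rhs = 4, matching y values: 2, 21 (2 points).
  x = 15: rhs = 22, matching y values: none (0 points).
  x = 16: rhs = 15, matching y values: none (0 points).
  x = 17: rhs = 12, matching y values: 9, 14 (2 points).
  x = 18: rhs = 19, matching y values: none (0 points).
  x = 19: rhs = 19, matching y values: none (0 points).
  x = 20: rhs = 18, matching y values: 8, 15 (2 points).
  x = 21: rhs = 22, matching y values: none (0 points).
  x = 22: rhs = 14, matching y values: none (0 points).
Total affine count: 23.
Full point count |E(F_23)| = 23 + 1 = 24.
Hasse bound: |24 − (23+1)| = |0| = 0 ≤ 2√23 ≈ 9.5917 ✓.


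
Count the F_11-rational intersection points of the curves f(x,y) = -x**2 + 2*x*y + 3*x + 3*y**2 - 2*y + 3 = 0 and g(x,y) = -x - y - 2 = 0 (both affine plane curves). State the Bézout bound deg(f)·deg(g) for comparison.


Common zeros: {(7, 2)}; count = 1; Bézout bound = 2.

deg(f) = 2, deg(g) = 1, so Bézout bound = 2.
Scan x ∈ F_11. For each x, list the y ∈ F_11 with f(x, y) ≡ 0 and those with g(x, y) ≡ 0 (mod 11); the common zeros in that column are the intersection.
  x = 0: f ≡ 0 at y ∈ {2, 6}; g ≡ 0 at y ∈ {9}; common: ∅.
  x = 1: f ≡ 0 at y ∈ ∅; g ≡ 0 at y ∈ {8}; common: ∅.
  x = 2: f ≡ 0 at y ∈ ∅; g ≡ 0 at y ∈ {7}; common: ∅.
  x = 3: f ≡ 0 at y ∈ ∅; g ≡ 0 at y ∈ {6}; common: ∅.
  x = 4: f ≡ 0 at y ∈ {3, 6}; g ≡ 0 at y ∈ {5}; common: ∅.
  x = 5: f ≡ 0 at y ∈ {3, 9}; g ≡ 0 at y ∈ {4}; common: ∅.
  x = 6: f ≡ 0 at y ∈ {5, 10}; g ≡ 0 at y ∈ {3}; common: ∅.
  x = 7: f ≡ 0 at y ∈ {2, 5}; g ≡ 0 at y ∈ {2}; common: {2}.
  x = 8: f ≡ 0 at y ∈ ∅; g ≡ 0 at y ∈ {1}; common: ∅.
  x = 9: f ≡ 0 at y ∈ ∅; g ≡ 0 at y ∈ {0}; common: ∅.
  x = 10: f ≡ 0 at y ∈ ∅; g ≡ 0 at y ∈ {10}; common: ∅.
Collecting: common zeros = {(7, 2)}, so the count is 1.
Comparison with the Bézout bound: 1 ≤ 2 = deg(f)·deg(g), as expected for curves with no common component (the affine F_11-count falls short of the bound because intersections may lie at infinity, over extension fields, or carry multiplicity).


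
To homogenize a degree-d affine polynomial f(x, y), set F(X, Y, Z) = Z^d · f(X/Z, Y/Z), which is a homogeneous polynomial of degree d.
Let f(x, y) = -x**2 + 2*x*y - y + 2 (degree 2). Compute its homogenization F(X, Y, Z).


F(X, Y, Z) = -X**2 + 2*X*Y - Y*Z + 2*Z**2

deg(f) = 2.
Substitute x = X/Z, y = Y/Z into f, then multiply by Z^2.
  monomial -1·x^2·y^0 ↦ -1·X^2·Y^0·Z^0.
  monomial 2·x^1·y^1 ↦ 2·X^1·Y^1·Z^0.
  monomial -1·x^0·y^1 ↦ -1·X^0·Y^1·Z^1.
  monomial 2·x^0·y^0 ↦ 2·X^0·Y^0·Z^2.
Collecting: F(X, Y, Z) = -X**2 + 2*X*Y - Y*Z + 2*Z**2.


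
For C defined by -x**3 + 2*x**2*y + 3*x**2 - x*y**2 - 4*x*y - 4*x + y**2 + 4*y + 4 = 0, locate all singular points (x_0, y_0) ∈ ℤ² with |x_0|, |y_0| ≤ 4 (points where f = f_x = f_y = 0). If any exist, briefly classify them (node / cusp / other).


Singular points: {(0, -2)}; classification: node.

Compute partial derivatives:
  f_x = -3*x**2 + 4*x*y + 6*x - y**2 - 4*y - 4.
  f_y = 2*x**2 - 2*x*y - 4*x + 2*y + 4.
Scan x_0 ∈ {−4, ..., 4}. For each x_0, f_y(x_0, y) is a polynomial in y; find its integer roots y ∈ {−4, ..., 4}, then test f_x and f at those candidates.
  x = -4: f_y(-4, y) = 10*y + 52; no integer root y with |y| ≤ 4.
  x = -3: f_y(-3, y) = 8*y + 34; no integer root y with |y| ≤ 4.
  x = -2: f_y(-2, y) = 6*y + 20; no integer root y with |y| ≤ 4.
  x = -1: f_y(-1, y) = 4*y + 10; no integer root y with |y| ≤ 4.
  x = 0: f_y(0, y) = 2*y + 4; vanishes at y ∈ {-2}. (0, -2): f_x = 0, f = 0 — SINGULAR.
  x = 1: f_y(1, y) = 2; no integer root y with |y| ≤ 4.
  x = 2: f_y(2, y) = 4 - 2*y; vanishes at y ∈ {2}. (2, 2): f_x = 0 but f = 4 ≠ 0.
  x = 3: f_y(3, y) = 10 - 4*y; no integer root y with |y| ≤ 4.
  x = 4: f_y(4, y) = 20 - 6*y; no integer root y with |y| ≤ 4.
Only singular point on the grid: (0, -2).
Classify: substitute x = 0 + u, y = -2 + v and expand: f = -u**3 + 2*u**2*v - u**2 - u*v**2 + v**2.
No constant or linear terms (consistent with a singular point). Quadratic part: -u**2 + v**2. Cubic part: -u**3 + 2*u**2*v - u*v**2.
The quadratic part v**2 - u**2 = (v − u)(v + u) splits into two distinct linear factors, so there are two distinct tangent lines y − -2 = ±(x − 0) — this is a node (ordinary double point).
Classification: node.


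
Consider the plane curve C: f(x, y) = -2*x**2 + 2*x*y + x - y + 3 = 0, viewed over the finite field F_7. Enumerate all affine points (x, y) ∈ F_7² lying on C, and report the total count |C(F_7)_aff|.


Affine F_7-points: {(0, 3), (1, 5), (2, 1), (3, 1), (5, 0), (6, 0)}; count = 6.

For each of the 49 pairs (x, y) ∈ F_7², evaluate f(x, y) mod 7. Record the zeros.
  x = 0: [0↦3, 1↦2, 2↦1, 3↦0, 4↦6, 5↦5, 6↦4]  zeros at y ∈ {3}
  x = 1: [0↦2, 1↦3, 2↦4, 3↦5, 4↦6, 5↦0, 6↦1]  zeros at y ∈ {5}
  x = 2: [0↦4, 1↦0, 2↦3, 3↦6, 4↦2, 5↦5, 6↦1]  zeros at y ∈ {1}
  x = 3: [0↦2, 1↦0, 2↦5, 3↦3, 4↦1, 5↦6, 6↦4]  zeros at y ∈ {1}
  x = 4: [0↦3, 1↦3, 2↦3, 3↦3, 4↦3, 5↦3, 6↦3]  zeros at y ∈ ∅
  x = 5: [0↦0, 1↦2, 2↦4, 3↦6, 4↦1, 5↦3, 6↦5]  zeros at y ∈ {0}
  x = 6: [0↦0, 1↦4, 2↦1, 3↦5, 4↦2, 5↦6, 6↦3]  zeros at y ∈ {0}
Collecting zeros: affine points = {(0, 3), (1, 5), (2, 1), (3, 1), (5, 0), (6, 0)}.
Total count |C(F_7)_aff| = 6.


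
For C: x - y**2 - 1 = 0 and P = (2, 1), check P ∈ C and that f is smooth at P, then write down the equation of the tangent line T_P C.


Tangent line at P: x - 2*y = 0.

Step 1: f(2, 1) = 0, so P lies on C.
Step 2: partial derivatives
  f_x(x, y) = 1, f_y(x, y) = -2*y.
  f_x(P) = 1, f_y(P) = -2 (gradient nonzero, so P is smooth).
Step 3: tangent line at P: 1·(x − 2) + -2·(y − 1) = 0.
Expanding: x - 2*y = 0.


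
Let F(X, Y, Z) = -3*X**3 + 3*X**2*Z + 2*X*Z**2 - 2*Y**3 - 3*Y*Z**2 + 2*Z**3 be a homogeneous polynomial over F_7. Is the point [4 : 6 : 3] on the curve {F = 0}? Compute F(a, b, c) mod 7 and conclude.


F(4,6,3) ≡ 2 (mod 7); P is NOT on the curve.

Evaluate F(4, 6, 3) term-by-term (mod 7).
  -3*X**3 ↦ -3·64·1·1 = -192
  3*X**2*Z ↦ 3·16·1·3 = 144
  2*X*Z**2 ↦ 2·4·1·9 = 72
  -2*Y**3 ↦ -2·1·216·1 = -432
  -3*Y*Z**2 ↦ -3·1·6·9 = -162
  2*Z**3 ↦ 2·1·1·27 = 54
Sum: F(4, 6, 3) = (-192) + (144) + (72) + (-432) + (-162) + (54) = -516.
Reducing mod 7: -516 ≡ 2 (mod 7).
Since F(a, b, c) ≡ 2 ≠ 0 (mod 7), P does NOT lie on the curve.


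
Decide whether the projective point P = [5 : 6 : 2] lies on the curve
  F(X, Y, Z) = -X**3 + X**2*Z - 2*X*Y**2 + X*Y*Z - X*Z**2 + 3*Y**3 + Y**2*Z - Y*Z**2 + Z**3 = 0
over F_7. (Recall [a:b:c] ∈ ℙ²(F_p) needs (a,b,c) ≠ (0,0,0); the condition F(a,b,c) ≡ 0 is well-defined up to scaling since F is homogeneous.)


F(5,6,2) ≡ 1 (mod 7); P is NOT on the curve.

Evaluate F(5, 6, 2) term-by-term (mod 7).
  -X**3 ↦ -1·125·1·1 = -125
  X**2*Z ↦ 1·25·1·2 = 50
  -2*X*Y**2 ↦ -2·5·36·1 = -360
  X*Y*Z ↦ 1·5·6·2 = 60
  -X*Z**2 ↦ -1·5·1·4 = -20
  3*Y**3 ↦ 3·1·216·1 = 648
  Y**2*Z ↦ 1·1·36·2 = 72
  -Y*Z**2 ↦ -1·1·6·4 = -24
  Z**3 ↦ 1·1·1·8 = 8
Sum: F(5, 6, 2) = (-125) + (50) + (-360) + (60) + (-20) + (648) + (72) + (-24) + (8) = 309.
Reducing mod 7: 309 ≡ 1 (mod 7).
Since F(a, b, c) ≡ 1 ≠ 0 (mod 7), P does NOT lie on the curve.


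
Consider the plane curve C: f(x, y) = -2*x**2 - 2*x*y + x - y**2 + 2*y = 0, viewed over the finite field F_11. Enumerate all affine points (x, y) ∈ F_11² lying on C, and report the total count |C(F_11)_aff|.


Affine F_11-points: {(0, 0), (0, 2), (3, 9), (4, 2), (4, 3), (5, 5), (5, 9), (6, 0), (6, 1), (7, 5), (10, 1), (10, 3)}; count = 12.

For each of the 121 pairs (x, y) ∈ F_11², evaluate f(x, y) mod 11. Record the zeros.
  x = 0: [0↦0, 1↦1, 2↦0, 3↦8, 4↦3, 5↦7, 6↦9, 7↦9, 8↦7, 9↦3, 10↦8]  zeros at y ∈ {0, 2}
  x = 1: [0↦10, 1↦9, 2↦6, 3↦1, 4↦5, 5↦7, 6↦7, 7↦5, 8↦1, 9↦6, 10↦9]  zeros at y ∈ ∅
  x = 2: [0↦5, 1↦2, 2↦8, 3↦1, 4↦3, 5↦3, 6↦1, 7↦8, 8↦2, 9↦5, 10↦6]  zeros at y ∈ ∅
  x = 3: [0↦7, 1↦2, 2↦6, 3↦8, 4↦8, 5↦6, 6↦2, 7↦7, 8↦10, 9↦0, 10↦10]  zeros at y ∈ {9}
  x = 4: [0↦5, 1↦9, 2↦0, 3↦0, 4↦9, 5↦5, 6↦10, 7↦2, 8↦3, 9↦2, 10↦10]  zeros at y ∈ {2, 3}
  x = 5: [0↦10, 1↦1, 2↦1, 3↦10, 4↦6, 5↦0, 6↦3, 7↦4, 8↦3, 9↦0, 10↦6]  zeros at y ∈ {5, 9}
  x = 6: [0↦0, 1↦0, 2↦9, 3↦5, 4↦10, 5↦2, 6↦3, 7↦2, 8↦10, 9↦5, 10↦9]  zeros at y ∈ {0, 1}
  x = 7: [0↦8, 1↦6, 2↦2, 3↦7, 4↦10, 5↦0, 6↦10, 7↦7, 8↦2, 9↦6, 10↦8]  zeros at y ∈ {5}
  x = 8: [0↦1, 1↦8, 2↦2, 3↦5, 4↦6, 5↦5, 6↦2, 7↦8, 8↦1, 9↦3, 10↦3]  zeros at y ∈ ∅
  x = 9: [0↦1, 1↦6, 2↦9, 3↦10, 4↦9, 5↦6, 6↦1, 7↦5, 8↦7, 9↦7, 10↦5]  zeros at y ∈ ∅
  x = 10: [0↦8, 1↦0, 2↦1, 3↦0, 4↦8, 5↦3, 6↦7, 7↦9, 8↦9, 9↦7, 10↦3]  zeros at y ∈ {1, 3}
Collecting zeros: affine points = {(0, 0), (0, 2), (3, 9), (4, 2), (4, 3), (5, 5), (5, 9), (6, 0), (6, 1), (7, 5), (10, 1), (10, 3)}.
Total count |C(F_11)_aff| = 12.


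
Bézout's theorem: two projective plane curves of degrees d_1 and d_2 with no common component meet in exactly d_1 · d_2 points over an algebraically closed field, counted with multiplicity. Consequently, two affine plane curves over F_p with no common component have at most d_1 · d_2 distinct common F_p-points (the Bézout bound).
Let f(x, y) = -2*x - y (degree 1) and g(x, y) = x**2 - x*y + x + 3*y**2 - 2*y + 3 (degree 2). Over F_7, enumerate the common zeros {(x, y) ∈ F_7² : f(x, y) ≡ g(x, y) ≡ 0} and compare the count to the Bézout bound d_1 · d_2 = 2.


Common zeros: ∅; count = 0; Bézout bound = 2.

deg(f) = 1, deg(g) = 2, so Bézout bound = 2.
Scan x ∈ F_7. For each x, list the y ∈ F_7 with f(x, y) ≡ 0 and those with g(x, y) ≡ 0 (mod 7); the common zeros in that column are the intersection.
  x = 0: f ≡ 0 at y ∈ {0}; g ≡ 0 at y ∈ ∅; common: ∅.
  x = 1: f ≡ 0 at y ∈ {5}; g ≡ 0 at y ∈ ∅; common: ∅.
  x = 2: f ≡ 0 at y ∈ {3}; g ≡ 0 at y ∈ ∅; common: ∅.
  x = 3: f ≡ 0 at y ∈ {1}; g ≡ 0 at y ∈ ∅; common: ∅.
  x = 4: f ≡ 0 at y ∈ {6}; g ≡ 0 at y ∈ ∅; common: ∅.
  x = 5: f ≡ 0 at y ∈ {4}; g ≡ 0 at y ∈ ∅; common: ∅.
  x = 6: f ≡ 0 at y ∈ {2}; g ≡ 0 at y ∈ {6}; common: ∅.
Collecting: common zeros = ∅, so the count is 0.
Comparison with the Bézout bound: 0 ≤ 2 = deg(f)·deg(g), as expected for curves with no common component (the affine F_7-count falls short of the bound because intersections may lie at infinity, over extension fields, or carry multiplicity).
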